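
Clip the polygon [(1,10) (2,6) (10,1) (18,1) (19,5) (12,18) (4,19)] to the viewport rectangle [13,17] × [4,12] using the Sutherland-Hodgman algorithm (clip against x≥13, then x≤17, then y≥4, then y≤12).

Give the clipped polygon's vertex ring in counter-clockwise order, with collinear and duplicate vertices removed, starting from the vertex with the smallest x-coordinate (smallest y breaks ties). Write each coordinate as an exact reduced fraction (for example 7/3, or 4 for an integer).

Clipped polygon: [(13,4) (17,4) (17,61/7) (198/13,12) (13,12)]

1. After x ≥ 13: [(13,1) (18,1) (19,5) (13,113/7)]
2. After x ≤ 17: [(13,1) (17,1) (17,61/7) (13,113/7)]
3. After y ≥ 4: [(13,4) (17,4) (17,61/7) (13,113/7)]
4. After y ≤ 12: [(13,12) (13,4) (17,4) (17,61/7) (198/13,12)]
5. Canonical ring: [(13,4) (17,4) (17,61/7) (198/13,12) (13,12)]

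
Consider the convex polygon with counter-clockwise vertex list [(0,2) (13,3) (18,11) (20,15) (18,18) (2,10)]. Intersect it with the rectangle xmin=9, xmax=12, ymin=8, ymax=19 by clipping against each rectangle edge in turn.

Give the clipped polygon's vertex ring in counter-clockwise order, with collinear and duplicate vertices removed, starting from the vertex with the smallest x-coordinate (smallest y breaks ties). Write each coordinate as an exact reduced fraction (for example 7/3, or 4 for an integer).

Clipped polygon: [(9,8) (12,8) (12,15) (9,27/2)]

1. After x ≥ 9: [(9,35/13) (13,3) (18,11) (20,15) (18,18) (9,27/2)]
2. After x ≤ 12: [(9,35/13) (12,38/13) (12,15) (9,27/2)]
3. After y ≥ 8: [(9,8) (12,8) (12,15) (9,27/2)]
4. After y ≤ 19: [(9,8) (12,8) (12,15) (9,27/2)]
5. Canonical ring: [(9,8) (12,8) (12,15) (9,27/2)]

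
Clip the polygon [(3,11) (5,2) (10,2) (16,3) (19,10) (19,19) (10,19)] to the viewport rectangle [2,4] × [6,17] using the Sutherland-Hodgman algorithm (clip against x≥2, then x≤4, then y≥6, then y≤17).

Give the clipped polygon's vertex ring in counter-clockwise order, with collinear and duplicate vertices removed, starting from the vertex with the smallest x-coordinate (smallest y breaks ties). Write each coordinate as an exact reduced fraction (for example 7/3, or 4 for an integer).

1. After x ≥ 2: [(3,11) (5,2) (10,2) (16,3) (19,10) (19,19) (10,19)]
2. After x ≤ 4: [(4,85/7) (3,11) (4,13/2)]
3. After y ≥ 6: [(4,85/7) (3,11) (4,13/2)]
4. After y ≤ 17: [(4,85/7) (3,11) (4,13/2)]
5. Canonical ring: [(3,11) (4,13/2) (4,85/7)]

Clipped polygon: [(3,11) (4,13/2) (4,85/7)]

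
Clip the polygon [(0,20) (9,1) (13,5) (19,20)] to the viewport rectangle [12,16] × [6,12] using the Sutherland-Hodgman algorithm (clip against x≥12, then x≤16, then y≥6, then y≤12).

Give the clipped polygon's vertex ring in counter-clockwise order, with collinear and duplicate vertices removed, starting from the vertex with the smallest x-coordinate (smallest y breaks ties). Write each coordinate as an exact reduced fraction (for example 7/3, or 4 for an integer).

1. After x ≥ 12: [(12,20) (12,4) (13,5) (19,20)]
2. After x ≤ 16: [(16,20) (12,20) (12,4) (13,5) (16,25/2)]
3. After y ≥ 6: [(16,20) (12,20) (12,6) (67/5,6) (16,25/2)]
4. After y ≤ 12: [(12,12) (12,6) (67/5,6) (79/5,12)]
5. Canonical ring: [(12,6) (67/5,6) (79/5,12) (12,12)]

Clipped polygon: [(12,6) (67/5,6) (79/5,12) (12,12)]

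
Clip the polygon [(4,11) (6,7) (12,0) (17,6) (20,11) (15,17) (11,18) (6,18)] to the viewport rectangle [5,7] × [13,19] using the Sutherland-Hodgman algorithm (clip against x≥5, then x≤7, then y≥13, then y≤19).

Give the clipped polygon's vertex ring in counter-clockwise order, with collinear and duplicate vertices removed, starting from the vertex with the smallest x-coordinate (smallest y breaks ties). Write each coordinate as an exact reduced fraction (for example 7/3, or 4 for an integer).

1. After x ≥ 5: [(5,29/2) (5,9) (6,7) (12,0) (17,6) (20,11) (15,17) (11,18) (6,18)]
2. After x ≤ 7: [(5,29/2) (5,9) (6,7) (7,35/6) (7,18) (6,18)]
3. After y ≥ 13: [(5,29/2) (5,13) (7,13) (7,18) (6,18)]
4. After y ≤ 19: [(5,29/2) (5,13) (7,13) (7,18) (6,18)]
5. Canonical ring: [(5,13) (7,13) (7,18) (6,18) (5,29/2)]

Clipped polygon: [(5,13) (7,13) (7,18) (6,18) (5,29/2)]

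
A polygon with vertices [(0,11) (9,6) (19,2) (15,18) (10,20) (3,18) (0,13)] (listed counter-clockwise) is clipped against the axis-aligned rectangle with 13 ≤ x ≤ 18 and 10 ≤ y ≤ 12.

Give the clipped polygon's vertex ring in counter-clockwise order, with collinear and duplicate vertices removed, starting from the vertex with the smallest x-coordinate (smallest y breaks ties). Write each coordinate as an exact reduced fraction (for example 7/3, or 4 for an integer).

1. After x ≥ 13: [(13,22/5) (19,2) (15,18) (13,94/5)]
2. After x ≤ 18: [(13,22/5) (18,12/5) (18,6) (15,18) (13,94/5)]
3. After y ≥ 10: [(13,10) (17,10) (15,18) (13,94/5)]
4. After y ≤ 12: [(13,12) (13,10) (17,10) (33/2,12)]
5. Canonical ring: [(13,10) (17,10) (33/2,12) (13,12)]

Clipped polygon: [(13,10) (17,10) (33/2,12) (13,12)]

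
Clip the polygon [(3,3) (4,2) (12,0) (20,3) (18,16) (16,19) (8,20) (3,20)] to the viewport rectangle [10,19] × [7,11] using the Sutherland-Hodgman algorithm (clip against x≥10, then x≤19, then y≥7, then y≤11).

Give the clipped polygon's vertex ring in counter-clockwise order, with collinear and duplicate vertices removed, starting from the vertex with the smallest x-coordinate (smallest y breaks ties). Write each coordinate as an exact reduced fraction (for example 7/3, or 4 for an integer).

1. After x ≥ 10: [(10,1/2) (12,0) (20,3) (18,16) (16,19) (10,79/4)]
2. After x ≤ 19: [(10,1/2) (12,0) (19,21/8) (19,19/2) (18,16) (16,19) (10,79/4)]
3. After y ≥ 7: [(10,7) (19,7) (19,19/2) (18,16) (16,19) (10,79/4)]
4. After y ≤ 11: [(10,11) (10,7) (19,7) (19,19/2) (244/13,11)]
5. Canonical ring: [(10,7) (19,7) (19,19/2) (244/13,11) (10,11)]

Clipped polygon: [(10,7) (19,7) (19,19/2) (244/13,11) (10,11)]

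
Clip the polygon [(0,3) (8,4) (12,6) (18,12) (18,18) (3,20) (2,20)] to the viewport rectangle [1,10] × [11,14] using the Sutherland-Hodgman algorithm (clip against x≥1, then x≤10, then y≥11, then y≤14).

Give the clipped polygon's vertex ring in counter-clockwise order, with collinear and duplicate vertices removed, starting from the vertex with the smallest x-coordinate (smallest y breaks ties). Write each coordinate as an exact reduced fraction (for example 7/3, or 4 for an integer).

1. After x ≥ 1: [(1,23/2) (1,25/8) (8,4) (12,6) (18,12) (18,18) (3,20) (2,20)]
2. After x ≤ 10: [(1,23/2) (1,25/8) (8,4) (10,5) (10,286/15) (3,20) (2,20)]
3. After y ≥ 11: [(1,23/2) (1,11) (10,11) (10,286/15) (3,20) (2,20)]
4. After y ≤ 14: [(22/17,14) (1,23/2) (1,11) (10,11) (10,14)]
5. Canonical ring: [(1,11) (10,11) (10,14) (22/17,14) (1,23/2)]

Clipped polygon: [(1,11) (10,11) (10,14) (22/17,14) (1,23/2)]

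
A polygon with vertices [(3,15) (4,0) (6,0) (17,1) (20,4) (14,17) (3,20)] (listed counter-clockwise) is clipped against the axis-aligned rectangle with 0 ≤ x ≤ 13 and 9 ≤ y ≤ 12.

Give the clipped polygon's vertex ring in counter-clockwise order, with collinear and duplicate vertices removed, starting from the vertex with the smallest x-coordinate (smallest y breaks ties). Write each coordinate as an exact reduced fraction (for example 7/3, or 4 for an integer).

1. After x ≥ 0: [(3,15) (4,0) (6,0) (17,1) (20,4) (14,17) (3,20)]
2. After x ≤ 13: [(3,15) (4,0) (6,0) (13,7/11) (13,190/11) (3,20)]
3. After y ≥ 9: [(3,15) (17/5,9) (13,9) (13,190/11) (3,20)]
4. After y ≤ 12: [(16/5,12) (17/5,9) (13,9) (13,12)]
5. Canonical ring: [(16/5,12) (17/5,9) (13,9) (13,12)]

Clipped polygon: [(16/5,12) (17/5,9) (13,9) (13,12)]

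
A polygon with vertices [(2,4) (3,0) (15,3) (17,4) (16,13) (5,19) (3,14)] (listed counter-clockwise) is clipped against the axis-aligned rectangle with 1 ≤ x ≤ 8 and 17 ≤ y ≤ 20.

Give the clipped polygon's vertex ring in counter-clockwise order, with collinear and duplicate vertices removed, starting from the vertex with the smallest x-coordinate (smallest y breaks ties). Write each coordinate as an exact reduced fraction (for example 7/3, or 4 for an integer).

Clipped polygon: [(21/5,17) (8,17) (8,191/11) (5,19)]

1. After x ≥ 1: [(2,4) (3,0) (15,3) (17,4) (16,13) (5,19) (3,14)]
2. After x ≤ 8: [(2,4) (3,0) (8,5/4) (8,191/11) (5,19) (3,14)]
3. After y ≥ 17: [(8,17) (8,191/11) (5,19) (21/5,17)]
4. After y ≤ 20: [(8,17) (8,191/11) (5,19) (21/5,17)]
5. Canonical ring: [(21/5,17) (8,17) (8,191/11) (5,19)]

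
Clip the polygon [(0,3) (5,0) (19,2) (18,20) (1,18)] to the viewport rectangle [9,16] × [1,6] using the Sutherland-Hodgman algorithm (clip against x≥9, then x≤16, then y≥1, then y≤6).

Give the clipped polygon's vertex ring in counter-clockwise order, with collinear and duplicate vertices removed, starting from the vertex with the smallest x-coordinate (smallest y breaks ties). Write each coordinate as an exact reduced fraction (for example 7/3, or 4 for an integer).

1. After x ≥ 9: [(9,4/7) (19,2) (18,20) (9,322/17)]
2. After x ≤ 16: [(9,4/7) (16,11/7) (16,336/17) (9,322/17)]
3. After y ≥ 1: [(9,1) (12,1) (16,11/7) (16,336/17) (9,322/17)]
4. After y ≤ 6: [(9,6) (9,1) (12,1) (16,11/7) (16,6)]
5. Canonical ring: [(9,1) (12,1) (16,11/7) (16,6) (9,6)]

Clipped polygon: [(9,1) (12,1) (16,11/7) (16,6) (9,6)]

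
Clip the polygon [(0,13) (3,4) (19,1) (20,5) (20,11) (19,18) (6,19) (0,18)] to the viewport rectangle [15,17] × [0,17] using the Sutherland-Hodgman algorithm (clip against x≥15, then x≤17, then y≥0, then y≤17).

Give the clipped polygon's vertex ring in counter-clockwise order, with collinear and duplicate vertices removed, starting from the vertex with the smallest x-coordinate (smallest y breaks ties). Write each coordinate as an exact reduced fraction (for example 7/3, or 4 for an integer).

1. After x ≥ 15: [(15,7/4) (19,1) (20,5) (20,11) (19,18) (15,238/13)]
2. After x ≤ 17: [(15,7/4) (17,11/8) (17,236/13) (15,238/13)]
3. After y ≥ 0: [(15,7/4) (17,11/8) (17,236/13) (15,238/13)]
4. After y ≤ 17: [(15,17) (15,7/4) (17,11/8) (17,17)]
5. Canonical ring: [(15,7/4) (17,11/8) (17,17) (15,17)]

Clipped polygon: [(15,7/4) (17,11/8) (17,17) (15,17)]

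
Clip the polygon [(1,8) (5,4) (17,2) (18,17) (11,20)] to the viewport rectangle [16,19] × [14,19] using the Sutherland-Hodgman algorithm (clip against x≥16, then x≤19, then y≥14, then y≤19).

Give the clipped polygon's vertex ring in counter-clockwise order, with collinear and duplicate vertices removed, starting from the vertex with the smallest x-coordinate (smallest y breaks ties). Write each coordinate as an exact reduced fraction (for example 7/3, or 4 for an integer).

1. After x ≥ 16: [(16,13/6) (17,2) (18,17) (16,125/7)]
2. After x ≤ 19: [(16,13/6) (17,2) (18,17) (16,125/7)]
3. After y ≥ 14: [(16,14) (89/5,14) (18,17) (16,125/7)]
4. After y ≤ 19: [(16,14) (89/5,14) (18,17) (16,125/7)]
5. Canonical ring: [(16,14) (89/5,14) (18,17) (16,125/7)]

Clipped polygon: [(16,14) (89/5,14) (18,17) (16,125/7)]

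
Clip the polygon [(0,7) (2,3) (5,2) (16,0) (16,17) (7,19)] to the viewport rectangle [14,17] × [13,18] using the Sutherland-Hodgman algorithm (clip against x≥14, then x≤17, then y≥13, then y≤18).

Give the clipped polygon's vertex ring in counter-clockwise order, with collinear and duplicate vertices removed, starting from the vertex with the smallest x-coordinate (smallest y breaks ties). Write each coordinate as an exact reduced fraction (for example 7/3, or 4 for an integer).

Clipped polygon: [(14,13) (16,13) (16,17) (14,157/9)]

1. After x ≥ 14: [(14,4/11) (16,0) (16,17) (14,157/9)]
2. After x ≤ 17: [(14,4/11) (16,0) (16,17) (14,157/9)]
3. After y ≥ 13: [(14,13) (16,13) (16,17) (14,157/9)]
4. After y ≤ 18: [(14,13) (16,13) (16,17) (14,157/9)]
5. Canonical ring: [(14,13) (16,13) (16,17) (14,157/9)]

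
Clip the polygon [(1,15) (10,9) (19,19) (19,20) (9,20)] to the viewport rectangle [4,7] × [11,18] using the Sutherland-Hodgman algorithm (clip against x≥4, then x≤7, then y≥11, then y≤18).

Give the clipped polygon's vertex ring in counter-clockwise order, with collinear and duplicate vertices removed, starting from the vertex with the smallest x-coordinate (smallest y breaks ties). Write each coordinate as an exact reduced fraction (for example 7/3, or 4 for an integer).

1. After x ≥ 4: [(4,135/8) (4,13) (10,9) (19,19) (19,20) (9,20)]
2. After x ≤ 7: [(7,75/4) (4,135/8) (4,13) (7,11)]
3. After y ≥ 11: [(7,75/4) (4,135/8) (4,13) (7,11)]
4. After y ≤ 18: [(7,18) (29/5,18) (4,135/8) (4,13) (7,11)]
5. Canonical ring: [(4,13) (7,11) (7,18) (29/5,18) (4,135/8)]

Clipped polygon: [(4,13) (7,11) (7,18) (29/5,18) (4,135/8)]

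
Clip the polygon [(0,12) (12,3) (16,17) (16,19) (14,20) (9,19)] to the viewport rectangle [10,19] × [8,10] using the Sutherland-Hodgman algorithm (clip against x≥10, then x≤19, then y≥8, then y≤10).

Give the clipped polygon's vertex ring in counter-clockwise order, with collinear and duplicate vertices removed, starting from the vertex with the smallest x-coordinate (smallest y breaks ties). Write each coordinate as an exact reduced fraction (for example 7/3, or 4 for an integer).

1. After x ≥ 10: [(10,9/2) (12,3) (16,17) (16,19) (14,20) (10,96/5)]
2. After x ≤ 19: [(10,9/2) (12,3) (16,17) (16,19) (14,20) (10,96/5)]
3. After y ≥ 8: [(10,8) (94/7,8) (16,17) (16,19) (14,20) (10,96/5)]
4. After y ≤ 10: [(10,10) (10,8) (94/7,8) (14,10)]
5. Canonical ring: [(10,8) (94/7,8) (14,10) (10,10)]

Clipped polygon: [(10,8) (94/7,8) (14,10) (10,10)]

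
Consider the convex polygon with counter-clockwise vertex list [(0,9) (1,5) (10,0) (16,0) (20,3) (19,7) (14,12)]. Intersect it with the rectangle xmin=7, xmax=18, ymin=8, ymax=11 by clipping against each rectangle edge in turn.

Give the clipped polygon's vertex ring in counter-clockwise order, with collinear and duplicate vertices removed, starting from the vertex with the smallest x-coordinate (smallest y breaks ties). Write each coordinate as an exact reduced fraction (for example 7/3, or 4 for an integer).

1. After x ≥ 7: [(7,21/2) (7,5/3) (10,0) (16,0) (20,3) (19,7) (14,12)]
2. After x ≤ 18: [(7,21/2) (7,5/3) (10,0) (16,0) (18,3/2) (18,8) (14,12)]
3. After y ≥ 8: [(7,21/2) (7,8) (18,8) (18,8) (14,12)]
4. After y ≤ 11: [(28/3,11) (7,21/2) (7,8) (18,8) (18,8) (15,11)]
5. Canonical ring: [(7,8) (18,8) (15,11) (28/3,11) (7,21/2)]

Clipped polygon: [(7,8) (18,8) (15,11) (28/3,11) (7,21/2)]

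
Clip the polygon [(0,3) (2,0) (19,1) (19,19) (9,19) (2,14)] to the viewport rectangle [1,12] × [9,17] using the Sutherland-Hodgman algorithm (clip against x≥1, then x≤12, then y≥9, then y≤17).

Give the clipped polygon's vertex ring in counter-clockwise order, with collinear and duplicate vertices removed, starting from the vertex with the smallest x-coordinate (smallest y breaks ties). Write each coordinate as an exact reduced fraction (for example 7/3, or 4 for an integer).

1. After x ≥ 1: [(1,17/2) (1,3/2) (2,0) (19,1) (19,19) (9,19) (2,14)]
2. After x ≤ 12: [(1,17/2) (1,3/2) (2,0) (12,10/17) (12,19) (9,19) (2,14)]
3. After y ≥ 9: [(12/11,9) (12,9) (12,19) (9,19) (2,14)]
4. After y ≤ 17: [(12/11,9) (12,9) (12,17) (31/5,17) (2,14)]
5. Canonical ring: [(12/11,9) (12,9) (12,17) (31/5,17) (2,14)]

Clipped polygon: [(12/11,9) (12,9) (12,17) (31/5,17) (2,14)]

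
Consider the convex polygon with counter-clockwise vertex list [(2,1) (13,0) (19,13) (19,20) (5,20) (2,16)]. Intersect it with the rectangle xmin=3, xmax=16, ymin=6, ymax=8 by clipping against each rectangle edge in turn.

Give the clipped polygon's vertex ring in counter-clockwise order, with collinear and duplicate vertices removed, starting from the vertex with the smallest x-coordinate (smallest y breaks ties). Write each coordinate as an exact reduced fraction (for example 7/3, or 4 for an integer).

Clipped polygon: [(3,6) (205/13,6) (16,13/2) (16,8) (3,8)]

1. After x ≥ 3: [(3,10/11) (13,0) (19,13) (19,20) (5,20) (3,52/3)]
2. After x ≤ 16: [(3,10/11) (13,0) (16,13/2) (16,20) (5,20) (3,52/3)]
3. After y ≥ 6: [(3,6) (205/13,6) (16,13/2) (16,20) (5,20) (3,52/3)]
4. After y ≤ 8: [(3,8) (3,6) (205/13,6) (16,13/2) (16,8)]
5. Canonical ring: [(3,6) (205/13,6) (16,13/2) (16,8) (3,8)]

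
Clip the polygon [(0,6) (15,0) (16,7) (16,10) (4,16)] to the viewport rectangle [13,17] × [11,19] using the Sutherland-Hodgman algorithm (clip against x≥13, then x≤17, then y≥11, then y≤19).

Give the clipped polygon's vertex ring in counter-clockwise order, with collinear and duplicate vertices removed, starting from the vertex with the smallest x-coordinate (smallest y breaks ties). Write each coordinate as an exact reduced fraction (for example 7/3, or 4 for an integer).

Clipped polygon: [(13,11) (14,11) (13,23/2)]

1. After x ≥ 13: [(13,4/5) (15,0) (16,7) (16,10) (13,23/2)]
2. After x ≤ 17: [(13,4/5) (15,0) (16,7) (16,10) (13,23/2)]
3. After y ≥ 11: [(13,11) (14,11) (13,23/2)]
4. After y ≤ 19: [(13,11) (14,11) (13,23/2)]
5. Canonical ring: [(13,11) (14,11) (13,23/2)]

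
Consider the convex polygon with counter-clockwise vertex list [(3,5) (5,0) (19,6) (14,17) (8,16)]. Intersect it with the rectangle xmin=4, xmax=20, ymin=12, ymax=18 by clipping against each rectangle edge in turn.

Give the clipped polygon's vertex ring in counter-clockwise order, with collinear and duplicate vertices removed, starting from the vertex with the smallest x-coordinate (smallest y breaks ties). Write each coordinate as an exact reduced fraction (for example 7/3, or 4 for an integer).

Clipped polygon: [(68/11,12) (179/11,12) (14,17) (8,16)]

1. After x ≥ 4: [(4,36/5) (4,5/2) (5,0) (19,6) (14,17) (8,16)]
2. After x ≤ 20: [(4,36/5) (4,5/2) (5,0) (19,6) (14,17) (8,16)]
3. After y ≥ 12: [(68/11,12) (179/11,12) (14,17) (8,16)]
4. After y ≤ 18: [(68/11,12) (179/11,12) (14,17) (8,16)]
5. Canonical ring: [(68/11,12) (179/11,12) (14,17) (8,16)]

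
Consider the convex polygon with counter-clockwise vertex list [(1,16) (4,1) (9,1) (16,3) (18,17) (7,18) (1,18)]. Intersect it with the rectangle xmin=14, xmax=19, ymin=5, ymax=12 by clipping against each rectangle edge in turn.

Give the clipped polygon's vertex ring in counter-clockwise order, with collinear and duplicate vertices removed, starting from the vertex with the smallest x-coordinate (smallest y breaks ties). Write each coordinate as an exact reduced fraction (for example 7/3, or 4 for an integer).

1. After x ≥ 14: [(14,17/7) (16,3) (18,17) (14,191/11)]
2. After x ≤ 19: [(14,17/7) (16,3) (18,17) (14,191/11)]
3. After y ≥ 5: [(14,5) (114/7,5) (18,17) (14,191/11)]
4. After y ≤ 12: [(14,12) (14,5) (114/7,5) (121/7,12)]
5. Canonical ring: [(14,5) (114/7,5) (121/7,12) (14,12)]

Clipped polygon: [(14,5) (114/7,5) (121/7,12) (14,12)]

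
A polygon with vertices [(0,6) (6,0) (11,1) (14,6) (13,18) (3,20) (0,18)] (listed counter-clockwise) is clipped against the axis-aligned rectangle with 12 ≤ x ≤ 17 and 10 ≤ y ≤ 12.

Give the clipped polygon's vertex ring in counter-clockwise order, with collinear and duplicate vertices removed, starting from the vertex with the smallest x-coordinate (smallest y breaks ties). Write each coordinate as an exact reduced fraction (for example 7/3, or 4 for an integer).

Clipped polygon: [(12,10) (41/3,10) (27/2,12) (12,12)]

1. After x ≥ 12: [(12,8/3) (14,6) (13,18) (12,91/5)]
2. After x ≤ 17: [(12,8/3) (14,6) (13,18) (12,91/5)]
3. After y ≥ 10: [(12,10) (41/3,10) (13,18) (12,91/5)]
4. After y ≤ 12: [(12,12) (12,10) (41/3,10) (27/2,12)]
5. Canonical ring: [(12,10) (41/3,10) (27/2,12) (12,12)]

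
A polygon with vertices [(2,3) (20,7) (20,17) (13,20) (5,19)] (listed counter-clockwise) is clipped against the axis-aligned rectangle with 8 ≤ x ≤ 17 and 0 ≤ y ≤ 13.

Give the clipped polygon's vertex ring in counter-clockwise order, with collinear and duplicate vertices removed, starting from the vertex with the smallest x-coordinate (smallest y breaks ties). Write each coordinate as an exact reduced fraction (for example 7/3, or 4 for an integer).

Clipped polygon: [(8,13/3) (17,19/3) (17,13) (8,13)]

1. After x ≥ 8: [(8,13/3) (20,7) (20,17) (13,20) (8,155/8)]
2. After x ≤ 17: [(8,13/3) (17,19/3) (17,128/7) (13,20) (8,155/8)]
3. After y ≥ 0: [(8,13/3) (17,19/3) (17,128/7) (13,20) (8,155/8)]
4. After y ≤ 13: [(8,13) (8,13/3) (17,19/3) (17,13)]
5. Canonical ring: [(8,13/3) (17,19/3) (17,13) (8,13)]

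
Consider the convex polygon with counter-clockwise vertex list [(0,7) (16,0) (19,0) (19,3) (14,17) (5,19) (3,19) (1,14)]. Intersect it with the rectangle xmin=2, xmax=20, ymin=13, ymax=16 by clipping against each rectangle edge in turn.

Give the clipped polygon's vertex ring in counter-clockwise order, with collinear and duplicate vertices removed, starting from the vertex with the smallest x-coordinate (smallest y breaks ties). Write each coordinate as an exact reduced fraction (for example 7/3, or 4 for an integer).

Clipped polygon: [(2,13) (108/7,13) (201/14,16) (2,16)]

1. After x ≥ 2: [(2,49/8) (16,0) (19,0) (19,3) (14,17) (5,19) (3,19) (2,33/2)]
2. After x ≤ 20: [(2,49/8) (16,0) (19,0) (19,3) (14,17) (5,19) (3,19) (2,33/2)]
3. After y ≥ 13: [(2,13) (108/7,13) (14,17) (5,19) (3,19) (2,33/2)]
4. After y ≤ 16: [(2,16) (2,13) (108/7,13) (201/14,16)]
5. Canonical ring: [(2,13) (108/7,13) (201/14,16) (2,16)]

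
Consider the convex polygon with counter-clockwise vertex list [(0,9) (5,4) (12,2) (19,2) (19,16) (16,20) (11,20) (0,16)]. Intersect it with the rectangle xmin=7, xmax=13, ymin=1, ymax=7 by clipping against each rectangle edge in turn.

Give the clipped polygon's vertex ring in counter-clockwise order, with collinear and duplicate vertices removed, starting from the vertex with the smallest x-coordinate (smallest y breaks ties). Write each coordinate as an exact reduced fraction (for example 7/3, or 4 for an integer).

Clipped polygon: [(7,24/7) (12,2) (13,2) (13,7) (7,7)]

1. After x ≥ 7: [(7,24/7) (12,2) (19,2) (19,16) (16,20) (11,20) (7,204/11)]
2. After x ≤ 13: [(7,24/7) (12,2) (13,2) (13,20) (11,20) (7,204/11)]
3. After y ≥ 1: [(7,24/7) (12,2) (13,2) (13,20) (11,20) (7,204/11)]
4. After y ≤ 7: [(7,7) (7,24/7) (12,2) (13,2) (13,7)]
5. Canonical ring: [(7,24/7) (12,2) (13,2) (13,7) (7,7)]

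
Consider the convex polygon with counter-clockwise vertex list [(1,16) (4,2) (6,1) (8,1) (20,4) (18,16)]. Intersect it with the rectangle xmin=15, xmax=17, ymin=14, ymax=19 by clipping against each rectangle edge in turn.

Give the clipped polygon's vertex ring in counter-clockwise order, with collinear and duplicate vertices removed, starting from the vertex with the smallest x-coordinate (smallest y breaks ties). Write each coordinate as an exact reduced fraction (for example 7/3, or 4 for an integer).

1. After x ≥ 15: [(15,16) (15,11/4) (20,4) (18,16)]
2. After x ≤ 17: [(17,16) (15,16) (15,11/4) (17,13/4)]
3. After y ≥ 14: [(17,14) (17,16) (15,16) (15,14)]
4. After y ≤ 19: [(17,14) (17,16) (15,16) (15,14)]
5. Canonical ring: [(15,14) (17,14) (17,16) (15,16)]

Clipped polygon: [(15,14) (17,14) (17,16) (15,16)]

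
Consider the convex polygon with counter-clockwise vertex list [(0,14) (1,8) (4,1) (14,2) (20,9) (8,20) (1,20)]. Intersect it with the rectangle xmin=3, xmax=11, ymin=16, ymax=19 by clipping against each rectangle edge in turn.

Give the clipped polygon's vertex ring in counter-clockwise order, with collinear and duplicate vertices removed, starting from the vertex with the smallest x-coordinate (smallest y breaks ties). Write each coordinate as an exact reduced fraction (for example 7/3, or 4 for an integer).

1. After x ≥ 3: [(3,10/3) (4,1) (14,2) (20,9) (8,20) (3,20)]
2. After x ≤ 11: [(3,10/3) (4,1) (11,17/10) (11,69/4) (8,20) (3,20)]
3. After y ≥ 16: [(3,16) (11,16) (11,69/4) (8,20) (3,20)]
4. After y ≤ 19: [(3,19) (3,16) (11,16) (11,69/4) (100/11,19)]
5. Canonical ring: [(3,16) (11,16) (11,69/4) (100/11,19) (3,19)]

Clipped polygon: [(3,16) (11,16) (11,69/4) (100/11,19) (3,19)]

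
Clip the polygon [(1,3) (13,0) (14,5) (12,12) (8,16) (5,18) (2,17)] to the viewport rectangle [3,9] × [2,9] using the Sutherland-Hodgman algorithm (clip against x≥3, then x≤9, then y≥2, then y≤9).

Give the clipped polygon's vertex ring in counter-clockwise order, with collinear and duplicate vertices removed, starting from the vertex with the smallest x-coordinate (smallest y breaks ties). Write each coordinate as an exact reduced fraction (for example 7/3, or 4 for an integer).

Clipped polygon: [(3,5/2) (5,2) (9,2) (9,9) (3,9)]

1. After x ≥ 3: [(3,5/2) (13,0) (14,5) (12,12) (8,16) (5,18) (3,52/3)]
2. After x ≤ 9: [(3,5/2) (9,1) (9,15) (8,16) (5,18) (3,52/3)]
3. After y ≥ 2: [(3,5/2) (5,2) (9,2) (9,15) (8,16) (5,18) (3,52/3)]
4. After y ≤ 9: [(3,9) (3,5/2) (5,2) (9,2) (9,9)]
5. Canonical ring: [(3,5/2) (5,2) (9,2) (9,9) (3,9)]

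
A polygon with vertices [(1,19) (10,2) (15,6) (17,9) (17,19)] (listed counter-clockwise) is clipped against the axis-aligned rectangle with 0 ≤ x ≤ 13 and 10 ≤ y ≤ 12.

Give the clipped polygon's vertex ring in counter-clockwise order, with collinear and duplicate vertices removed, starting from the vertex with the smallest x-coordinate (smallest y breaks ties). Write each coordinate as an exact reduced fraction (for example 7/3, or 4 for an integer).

1. After x ≥ 0: [(1,19) (10,2) (15,6) (17,9) (17,19)]
2. After x ≤ 13: [(13,19) (1,19) (10,2) (13,22/5)]
3. After y ≥ 10: [(13,10) (13,19) (1,19) (98/17,10)]
4. After y ≤ 12: [(13,10) (13,12) (80/17,12) (98/17,10)]
5. Canonical ring: [(80/17,12) (98/17,10) (13,10) (13,12)]

Clipped polygon: [(80/17,12) (98/17,10) (13,10) (13,12)]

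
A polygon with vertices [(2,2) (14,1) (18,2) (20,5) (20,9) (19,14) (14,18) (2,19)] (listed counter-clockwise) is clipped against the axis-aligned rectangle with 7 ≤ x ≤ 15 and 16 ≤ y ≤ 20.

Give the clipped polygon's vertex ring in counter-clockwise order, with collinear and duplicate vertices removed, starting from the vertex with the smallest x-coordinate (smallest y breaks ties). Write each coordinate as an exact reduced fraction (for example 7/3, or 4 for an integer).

1. After x ≥ 7: [(7,19/12) (14,1) (18,2) (20,5) (20,9) (19,14) (14,18) (7,223/12)]
2. After x ≤ 15: [(7,19/12) (14,1) (15,5/4) (15,86/5) (14,18) (7,223/12)]
3. After y ≥ 16: [(7,16) (15,16) (15,86/5) (14,18) (7,223/12)]
4. After y ≤ 20: [(7,16) (15,16) (15,86/5) (14,18) (7,223/12)]
5. Canonical ring: [(7,16) (15,16) (15,86/5) (14,18) (7,223/12)]

Clipped polygon: [(7,16) (15,16) (15,86/5) (14,18) (7,223/12)]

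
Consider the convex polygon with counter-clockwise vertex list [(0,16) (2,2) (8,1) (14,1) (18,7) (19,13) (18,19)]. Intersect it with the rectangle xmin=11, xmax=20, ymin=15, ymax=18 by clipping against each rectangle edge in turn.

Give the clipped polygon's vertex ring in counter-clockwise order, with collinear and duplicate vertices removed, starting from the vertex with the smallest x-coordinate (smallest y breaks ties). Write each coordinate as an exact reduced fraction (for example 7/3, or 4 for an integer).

1. After x ≥ 11: [(11,107/6) (11,1) (14,1) (18,7) (19,13) (18,19)]
2. After x ≤ 20: [(11,107/6) (11,1) (14,1) (18,7) (19,13) (18,19)]
3. After y ≥ 15: [(11,107/6) (11,15) (56/3,15) (18,19)]
4. After y ≤ 18: [(12,18) (11,107/6) (11,15) (56/3,15) (109/6,18)]
5. Canonical ring: [(11,15) (56/3,15) (109/6,18) (12,18) (11,107/6)]

Clipped polygon: [(11,15) (56/3,15) (109/6,18) (12,18) (11,107/6)]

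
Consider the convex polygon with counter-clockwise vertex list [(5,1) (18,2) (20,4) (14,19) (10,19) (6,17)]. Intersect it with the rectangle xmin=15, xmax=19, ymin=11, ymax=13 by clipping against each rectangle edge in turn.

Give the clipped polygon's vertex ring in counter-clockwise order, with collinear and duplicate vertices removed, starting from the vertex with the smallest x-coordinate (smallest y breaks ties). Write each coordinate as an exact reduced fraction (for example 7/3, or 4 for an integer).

1. After x ≥ 15: [(15,23/13) (18,2) (20,4) (15,33/2)]
2. After x ≤ 19: [(15,23/13) (18,2) (19,3) (19,13/2) (15,33/2)]
3. After y ≥ 11: [(15,11) (86/5,11) (15,33/2)]
4. After y ≤ 13: [(15,13) (15,11) (86/5,11) (82/5,13)]
5. Canonical ring: [(15,11) (86/5,11) (82/5,13) (15,13)]

Clipped polygon: [(15,11) (86/5,11) (82/5,13) (15,13)]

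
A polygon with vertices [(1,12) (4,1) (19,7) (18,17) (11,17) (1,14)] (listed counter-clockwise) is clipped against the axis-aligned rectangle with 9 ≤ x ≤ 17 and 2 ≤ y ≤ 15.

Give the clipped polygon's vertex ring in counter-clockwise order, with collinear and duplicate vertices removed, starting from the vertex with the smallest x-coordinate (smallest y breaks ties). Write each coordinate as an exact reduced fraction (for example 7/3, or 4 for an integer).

1. After x ≥ 9: [(9,3) (19,7) (18,17) (11,17) (9,82/5)]
2. After x ≤ 17: [(9,3) (17,31/5) (17,17) (11,17) (9,82/5)]
3. After y ≥ 2: [(9,3) (17,31/5) (17,17) (11,17) (9,82/5)]
4. After y ≤ 15: [(9,15) (9,3) (17,31/5) (17,15)]
5. Canonical ring: [(9,3) (17,31/5) (17,15) (9,15)]

Clipped polygon: [(9,3) (17,31/5) (17,15) (9,15)]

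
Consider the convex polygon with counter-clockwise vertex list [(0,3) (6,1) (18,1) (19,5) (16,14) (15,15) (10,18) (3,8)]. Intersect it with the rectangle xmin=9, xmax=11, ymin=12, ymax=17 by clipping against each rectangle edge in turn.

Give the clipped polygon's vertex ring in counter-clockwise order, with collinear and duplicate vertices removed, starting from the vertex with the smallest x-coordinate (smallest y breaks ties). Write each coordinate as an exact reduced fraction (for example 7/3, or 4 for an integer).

1. After x ≥ 9: [(9,1) (18,1) (19,5) (16,14) (15,15) (10,18) (9,116/7)]
2. After x ≤ 11: [(9,1) (11,1) (11,87/5) (10,18) (9,116/7)]
3. After y ≥ 12: [(9,12) (11,12) (11,87/5) (10,18) (9,116/7)]
4. After y ≤ 17: [(9,12) (11,12) (11,17) (93/10,17) (9,116/7)]
5. Canonical ring: [(9,12) (11,12) (11,17) (93/10,17) (9,116/7)]

Clipped polygon: [(9,12) (11,12) (11,17) (93/10,17) (9,116/7)]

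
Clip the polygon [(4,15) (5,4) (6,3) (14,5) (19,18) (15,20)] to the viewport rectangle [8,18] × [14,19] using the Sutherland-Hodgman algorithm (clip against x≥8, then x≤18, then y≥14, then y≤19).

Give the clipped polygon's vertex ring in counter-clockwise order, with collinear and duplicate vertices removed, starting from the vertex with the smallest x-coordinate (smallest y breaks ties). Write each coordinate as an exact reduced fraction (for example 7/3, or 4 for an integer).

Clipped polygon: [(8,14) (227/13,14) (18,77/5) (18,37/2) (17,19) (64/5,19) (8,185/11)]

1. After x ≥ 8: [(8,185/11) (8,7/2) (14,5) (19,18) (15,20)]
2. After x ≤ 18: [(8,185/11) (8,7/2) (14,5) (18,77/5) (18,37/2) (15,20)]
3. After y ≥ 14: [(8,185/11) (8,14) (227/13,14) (18,77/5) (18,37/2) (15,20)]
4. After y ≤ 19: [(64/5,19) (8,185/11) (8,14) (227/13,14) (18,77/5) (18,37/2) (17,19)]
5. Canonical ring: [(8,14) (227/13,14) (18,77/5) (18,37/2) (17,19) (64/5,19) (8,185/11)]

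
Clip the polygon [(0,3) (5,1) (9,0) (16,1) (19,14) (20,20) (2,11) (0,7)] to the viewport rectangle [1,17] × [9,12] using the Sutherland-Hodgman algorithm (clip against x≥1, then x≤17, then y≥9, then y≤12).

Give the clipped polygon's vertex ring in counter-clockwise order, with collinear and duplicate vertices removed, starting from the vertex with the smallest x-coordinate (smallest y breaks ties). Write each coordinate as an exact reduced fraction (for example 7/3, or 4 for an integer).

1. After x ≥ 1: [(1,13/5) (5,1) (9,0) (16,1) (19,14) (20,20) (2,11) (1,9)]
2. After x ≤ 17: [(1,13/5) (5,1) (9,0) (16,1) (17,16/3) (17,37/2) (2,11) (1,9)]
3. After y ≥ 9: [(1,9) (17,9) (17,37/2) (2,11) (1,9)]
4. After y ≤ 12: [(1,9) (17,9) (17,12) (4,12) (2,11) (1,9)]
5. Canonical ring: [(1,9) (17,9) (17,12) (4,12) (2,11)]

Clipped polygon: [(1,9) (17,9) (17,12) (4,12) (2,11)]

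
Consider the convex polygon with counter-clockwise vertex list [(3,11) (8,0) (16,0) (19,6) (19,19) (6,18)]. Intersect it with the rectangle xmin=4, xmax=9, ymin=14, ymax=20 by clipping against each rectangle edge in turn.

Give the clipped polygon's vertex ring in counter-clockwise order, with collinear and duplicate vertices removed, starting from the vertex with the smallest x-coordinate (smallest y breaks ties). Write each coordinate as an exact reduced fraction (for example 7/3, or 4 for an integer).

1. After x ≥ 4: [(4,40/3) (4,44/5) (8,0) (16,0) (19,6) (19,19) (6,18)]
2. After x ≤ 9: [(4,40/3) (4,44/5) (8,0) (9,0) (9,237/13) (6,18)]
3. After y ≥ 14: [(30/7,14) (9,14) (9,237/13) (6,18)]
4. After y ≤ 20: [(30/7,14) (9,14) (9,237/13) (6,18)]
5. Canonical ring: [(30/7,14) (9,14) (9,237/13) (6,18)]

Clipped polygon: [(30/7,14) (9,14) (9,237/13) (6,18)]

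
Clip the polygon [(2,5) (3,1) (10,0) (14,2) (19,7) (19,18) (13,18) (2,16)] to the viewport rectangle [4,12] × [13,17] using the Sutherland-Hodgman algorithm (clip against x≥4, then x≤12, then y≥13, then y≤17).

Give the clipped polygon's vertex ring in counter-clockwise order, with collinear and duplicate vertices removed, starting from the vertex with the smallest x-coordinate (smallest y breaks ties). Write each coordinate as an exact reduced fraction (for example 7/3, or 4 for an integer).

Clipped polygon: [(4,13) (12,13) (12,17) (15/2,17) (4,180/11)]

1. After x ≥ 4: [(4,6/7) (10,0) (14,2) (19,7) (19,18) (13,18) (4,180/11)]
2. After x ≤ 12: [(4,6/7) (10,0) (12,1) (12,196/11) (4,180/11)]
3. After y ≥ 13: [(4,13) (12,13) (12,196/11) (4,180/11)]
4. After y ≤ 17: [(4,13) (12,13) (12,17) (15/2,17) (4,180/11)]
5. Canonical ring: [(4,13) (12,13) (12,17) (15/2,17) (4,180/11)]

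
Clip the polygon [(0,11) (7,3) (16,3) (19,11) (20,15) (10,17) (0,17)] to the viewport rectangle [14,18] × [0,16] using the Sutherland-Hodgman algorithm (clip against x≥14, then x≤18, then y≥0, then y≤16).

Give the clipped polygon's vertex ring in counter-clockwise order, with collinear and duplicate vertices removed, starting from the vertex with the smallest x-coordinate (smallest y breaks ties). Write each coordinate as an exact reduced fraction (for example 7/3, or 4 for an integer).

Clipped polygon: [(14,3) (16,3) (18,25/3) (18,77/5) (15,16) (14,16)]

1. After x ≥ 14: [(14,3) (16,3) (19,11) (20,15) (14,81/5)]
2. After x ≤ 18: [(14,3) (16,3) (18,25/3) (18,77/5) (14,81/5)]
3. After y ≥ 0: [(14,3) (16,3) (18,25/3) (18,77/5) (14,81/5)]
4. After y ≤ 16: [(14,16) (14,3) (16,3) (18,25/3) (18,77/5) (15,16)]
5. Canonical ring: [(14,3) (16,3) (18,25/3) (18,77/5) (15,16) (14,16)]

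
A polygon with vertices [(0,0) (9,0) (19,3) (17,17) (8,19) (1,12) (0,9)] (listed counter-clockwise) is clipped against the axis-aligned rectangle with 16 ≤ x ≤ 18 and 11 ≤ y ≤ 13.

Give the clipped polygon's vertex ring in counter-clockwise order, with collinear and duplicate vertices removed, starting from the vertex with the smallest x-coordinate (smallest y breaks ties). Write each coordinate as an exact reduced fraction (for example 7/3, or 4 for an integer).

1. After x ≥ 16: [(16,21/10) (19,3) (17,17) (16,155/9)]
2. After x ≤ 18: [(16,21/10) (18,27/10) (18,10) (17,17) (16,155/9)]
3. After y ≥ 11: [(16,11) (125/7,11) (17,17) (16,155/9)]
4. After y ≤ 13: [(16,13) (16,11) (125/7,11) (123/7,13)]
5. Canonical ring: [(16,11) (125/7,11) (123/7,13) (16,13)]

Clipped polygon: [(16,11) (125/7,11) (123/7,13) (16,13)]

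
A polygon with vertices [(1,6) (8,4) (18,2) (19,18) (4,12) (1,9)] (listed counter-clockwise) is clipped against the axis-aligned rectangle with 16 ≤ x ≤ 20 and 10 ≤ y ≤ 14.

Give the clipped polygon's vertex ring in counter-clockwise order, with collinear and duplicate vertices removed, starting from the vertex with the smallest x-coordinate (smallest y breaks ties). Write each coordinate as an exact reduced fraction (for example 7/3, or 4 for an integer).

Clipped polygon: [(16,10) (37/2,10) (75/4,14) (16,14)]

1. After x ≥ 16: [(16,12/5) (18,2) (19,18) (16,84/5)]
2. After x ≤ 20: [(16,12/5) (18,2) (19,18) (16,84/5)]
3. After y ≥ 10: [(16,10) (37/2,10) (19,18) (16,84/5)]
4. After y ≤ 14: [(16,14) (16,10) (37/2,10) (75/4,14)]
5. Canonical ring: [(16,10) (37/2,10) (75/4,14) (16,14)]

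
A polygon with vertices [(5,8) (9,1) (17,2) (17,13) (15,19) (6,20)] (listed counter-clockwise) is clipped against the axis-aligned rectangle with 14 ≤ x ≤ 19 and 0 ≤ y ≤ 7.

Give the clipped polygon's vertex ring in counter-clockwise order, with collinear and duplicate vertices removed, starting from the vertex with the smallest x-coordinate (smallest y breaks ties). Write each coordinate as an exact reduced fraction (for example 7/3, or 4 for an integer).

Clipped polygon: [(14,13/8) (17,2) (17,7) (14,7)]

1. After x ≥ 14: [(14,13/8) (17,2) (17,13) (15,19) (14,172/9)]
2. After x ≤ 19: [(14,13/8) (17,2) (17,13) (15,19) (14,172/9)]
3. After y ≥ 0: [(14,13/8) (17,2) (17,13) (15,19) (14,172/9)]
4. After y ≤ 7: [(14,7) (14,13/8) (17,2) (17,7)]
5. Canonical ring: [(14,13/8) (17,2) (17,7) (14,7)]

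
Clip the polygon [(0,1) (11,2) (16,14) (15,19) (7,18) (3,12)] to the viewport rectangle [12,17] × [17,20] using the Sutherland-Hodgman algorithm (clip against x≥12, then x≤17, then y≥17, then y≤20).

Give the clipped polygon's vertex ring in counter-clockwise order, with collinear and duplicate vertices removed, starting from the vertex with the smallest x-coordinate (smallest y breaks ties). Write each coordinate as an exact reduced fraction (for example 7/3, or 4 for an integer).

1. After x ≥ 12: [(12,22/5) (16,14) (15,19) (12,149/8)]
2. After x ≤ 17: [(12,22/5) (16,14) (15,19) (12,149/8)]
3. After y ≥ 17: [(12,17) (77/5,17) (15,19) (12,149/8)]
4. After y ≤ 20: [(12,17) (77/5,17) (15,19) (12,149/8)]
5. Canonical ring: [(12,17) (77/5,17) (15,19) (12,149/8)]

Clipped polygon: [(12,17) (77/5,17) (15,19) (12,149/8)]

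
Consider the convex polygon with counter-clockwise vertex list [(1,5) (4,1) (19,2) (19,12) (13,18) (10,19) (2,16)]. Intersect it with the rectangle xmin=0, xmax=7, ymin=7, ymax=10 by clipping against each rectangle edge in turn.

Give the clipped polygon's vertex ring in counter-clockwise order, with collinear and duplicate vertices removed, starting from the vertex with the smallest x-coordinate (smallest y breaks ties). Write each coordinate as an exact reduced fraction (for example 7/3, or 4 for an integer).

1. After x ≥ 0: [(1,5) (4,1) (19,2) (19,12) (13,18) (10,19) (2,16)]
2. After x ≤ 7: [(1,5) (4,1) (7,6/5) (7,143/8) (2,16)]
3. After y ≥ 7: [(13/11,7) (7,7) (7,143/8) (2,16)]
4. After y ≤ 10: [(16/11,10) (13/11,7) (7,7) (7,10)]
5. Canonical ring: [(13/11,7) (7,7) (7,10) (16/11,10)]

Clipped polygon: [(13/11,7) (7,7) (7,10) (16/11,10)]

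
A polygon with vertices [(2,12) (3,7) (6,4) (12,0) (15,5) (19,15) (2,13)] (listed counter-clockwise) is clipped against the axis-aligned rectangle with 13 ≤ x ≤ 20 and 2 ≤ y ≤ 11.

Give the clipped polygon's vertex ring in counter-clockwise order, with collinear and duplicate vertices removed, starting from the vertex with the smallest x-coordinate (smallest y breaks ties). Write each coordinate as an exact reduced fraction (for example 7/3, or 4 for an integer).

Clipped polygon: [(13,2) (66/5,2) (15,5) (87/5,11) (13,11)]

1. After x ≥ 13: [(13,5/3) (15,5) (19,15) (13,243/17)]
2. After x ≤ 20: [(13,5/3) (15,5) (19,15) (13,243/17)]
3. After y ≥ 2: [(13,2) (66/5,2) (15,5) (19,15) (13,243/17)]
4. After y ≤ 11: [(13,11) (13,2) (66/5,2) (15,5) (87/5,11)]
5. Canonical ring: [(13,2) (66/5,2) (15,5) (87/5,11) (13,11)]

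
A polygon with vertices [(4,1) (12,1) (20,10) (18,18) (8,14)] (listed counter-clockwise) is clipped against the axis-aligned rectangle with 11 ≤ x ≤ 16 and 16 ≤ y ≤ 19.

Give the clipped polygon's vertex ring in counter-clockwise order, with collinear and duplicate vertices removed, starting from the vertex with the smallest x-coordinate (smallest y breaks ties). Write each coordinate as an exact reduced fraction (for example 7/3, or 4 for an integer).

Clipped polygon: [(13,16) (16,16) (16,86/5)]

1. After x ≥ 11: [(11,1) (12,1) (20,10) (18,18) (11,76/5)]
2. After x ≤ 16: [(11,1) (12,1) (16,11/2) (16,86/5) (11,76/5)]
3. After y ≥ 16: [(16,16) (16,86/5) (13,16)]
4. After y ≤ 19: [(16,16) (16,86/5) (13,16)]
5. Canonical ring: [(13,16) (16,16) (16,86/5)]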